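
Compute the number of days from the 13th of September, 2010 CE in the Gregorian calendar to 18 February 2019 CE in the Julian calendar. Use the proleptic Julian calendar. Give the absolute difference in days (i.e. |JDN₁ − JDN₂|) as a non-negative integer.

3093

First date → JDN 2455453; second date → JDN 2458546.
The interval is |2455453 − 2458546| = 3093 days.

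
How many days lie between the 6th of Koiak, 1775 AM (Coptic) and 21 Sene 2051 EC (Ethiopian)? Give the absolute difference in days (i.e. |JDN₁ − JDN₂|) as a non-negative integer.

195

First date → JDN 2473078; second date → JDN 2473273.
The interval is |2473078 − 2473273| = 195 days.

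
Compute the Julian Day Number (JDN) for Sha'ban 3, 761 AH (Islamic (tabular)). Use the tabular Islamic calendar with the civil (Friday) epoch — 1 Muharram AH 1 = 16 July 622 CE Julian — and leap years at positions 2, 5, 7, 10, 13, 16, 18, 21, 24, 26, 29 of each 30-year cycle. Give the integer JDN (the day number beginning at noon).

2217968

Equivalently 27 June 1360 (proleptic Gregorian).
JDN 2400001 is 17 November 1858 CE (Gregorian), MJD 0; the target day is −182033 days from there, so JDN = 2217968.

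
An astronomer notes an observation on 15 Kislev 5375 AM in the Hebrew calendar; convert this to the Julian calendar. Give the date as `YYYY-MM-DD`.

Julian Day Number of the source date = 2310882.
Converting JDN 2310882 to the Julian calendar gives 7 November 1614 CE.

1614-11-07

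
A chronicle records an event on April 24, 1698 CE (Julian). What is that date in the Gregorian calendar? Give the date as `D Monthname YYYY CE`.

At this point the Julian calendar is 10 days behind the Gregorian.
24 April 1698 Julian + 10 days → 4 May 1698 Gregorian.

4 May 1698 CE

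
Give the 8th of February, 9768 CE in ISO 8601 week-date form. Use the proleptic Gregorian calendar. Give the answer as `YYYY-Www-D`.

The weekday is Monday (ISO weekday 1).
That Monday belongs to ISO week 6 of ISO year 9768.

9768-W06-1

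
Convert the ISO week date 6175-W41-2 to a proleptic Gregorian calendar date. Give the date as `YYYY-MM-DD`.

ISO week 1 of 6175 is the week containing the first Thursday of 6175.
Week 41, day 2 (Tuesday) lands on 6175-10-10.

6175-10-10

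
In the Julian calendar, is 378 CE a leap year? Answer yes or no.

378 mod 4 = 2, so it is a common year in the Julian calendar.

no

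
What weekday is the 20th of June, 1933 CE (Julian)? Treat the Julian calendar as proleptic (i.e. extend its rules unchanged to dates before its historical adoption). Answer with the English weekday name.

Monday

Equivalently 3 July 1933 Gregorian, JDN 2427257.
Since JDN mod 7 = 0 (0 = Monday), the day is Monday.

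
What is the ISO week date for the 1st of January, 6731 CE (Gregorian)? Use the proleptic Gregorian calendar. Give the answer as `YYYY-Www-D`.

The weekday is Thursday (ISO weekday 4).
That Thursday belongs to ISO week 1 of ISO year 6731.

6731-W01-4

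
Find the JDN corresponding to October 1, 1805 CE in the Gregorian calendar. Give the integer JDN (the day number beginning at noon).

JDN 2299161 is 15 October 1582 CE (Gregorian); the target day is +81435 days from there, so JDN = 2380596.

2380596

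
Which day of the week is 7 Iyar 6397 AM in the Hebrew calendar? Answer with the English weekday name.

Monday

Equivalently 24 April 2637 Gregorian, JDN 2684318.
JDN 2684318 mod 7 = 0, and JDN 0 was a Monday, so this is a Monday.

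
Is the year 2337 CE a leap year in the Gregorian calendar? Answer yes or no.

2337 is not divisible by 4, so it is a common year.

no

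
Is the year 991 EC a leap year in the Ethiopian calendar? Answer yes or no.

991 mod 4 = 3; in the Ethiopian calendar a year is leap when year mod 4 = 3, so it is a leap year.

yes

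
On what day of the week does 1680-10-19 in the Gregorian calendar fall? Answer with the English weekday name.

JDN 2334960 mod 7 = 5, and JDN 0 was a Monday, so this is a Saturday.

Saturday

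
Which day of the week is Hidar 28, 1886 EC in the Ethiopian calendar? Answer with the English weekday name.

This is JDN 2412804 (6 December 1893 Gregorian).
JDN 2412804 mod 7 = 2, and JDN 0 was a Monday, so this is a Wednesday.

Wednesday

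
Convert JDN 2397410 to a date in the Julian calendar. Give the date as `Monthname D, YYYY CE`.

October 2, 1851 CE

The Gregorian equivalent of JDN 2397410 is 14 October 1851.
In the Julian calendar that day is October 2, 1851 CE.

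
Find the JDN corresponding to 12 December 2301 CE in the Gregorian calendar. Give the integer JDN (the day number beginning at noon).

2561828

JDN 2400001 is 17 November 1858 CE (Gregorian), MJD 0; the target day is +161827 days from there, so JDN = 2561828.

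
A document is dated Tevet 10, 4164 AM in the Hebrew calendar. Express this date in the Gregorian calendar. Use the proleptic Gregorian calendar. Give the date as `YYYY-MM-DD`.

0403-12-12

Both dates share Julian Day Number 1868598; in the Gregorian calendar that is 12 December 403 CE.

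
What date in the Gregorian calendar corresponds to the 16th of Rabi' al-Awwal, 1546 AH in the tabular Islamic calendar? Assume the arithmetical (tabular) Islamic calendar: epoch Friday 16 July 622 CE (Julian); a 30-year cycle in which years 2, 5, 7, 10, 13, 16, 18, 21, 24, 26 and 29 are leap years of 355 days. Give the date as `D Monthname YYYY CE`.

28 September 2121 CE

Julian Day Number of the source date = 2496010.
Converting JDN 2496010 to the Gregorian calendar gives 28 September 2121 CE.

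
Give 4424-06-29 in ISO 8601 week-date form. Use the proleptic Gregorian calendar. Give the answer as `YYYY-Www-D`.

The weekday is Saturday (ISO weekday 6).
That Saturday belongs to ISO week 26 of ISO year 4424.

4424-W26-6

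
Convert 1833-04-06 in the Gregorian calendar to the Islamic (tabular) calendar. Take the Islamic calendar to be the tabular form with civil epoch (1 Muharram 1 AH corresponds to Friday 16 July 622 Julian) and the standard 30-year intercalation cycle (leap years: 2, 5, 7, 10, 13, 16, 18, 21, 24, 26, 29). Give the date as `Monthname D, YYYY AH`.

Dhu al-Qa'dah 16, 1248 AH

Julian Day Number of the source date = 2390645.
Converting JDN 2390645 to the tabular Islamic calendar gives 16 Dhu al-Qa'dah 1248 AH.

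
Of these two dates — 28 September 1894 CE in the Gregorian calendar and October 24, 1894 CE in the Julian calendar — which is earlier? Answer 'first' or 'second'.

first

Converting both to JDN: 2413100 vs 2413138; the smaller is the first.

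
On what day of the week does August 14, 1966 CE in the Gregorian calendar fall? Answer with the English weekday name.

Sunday

JDN 2439352 mod 7 = 6, and JDN 0 was a Monday, so this is a Sunday.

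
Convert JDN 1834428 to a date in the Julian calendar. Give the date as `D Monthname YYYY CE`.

23 May 310 CE

JDN 1834428 is 24 May 310 in the proleptic Gregorian calendar.
In the Julian calendar that day is 23 May 310 CE.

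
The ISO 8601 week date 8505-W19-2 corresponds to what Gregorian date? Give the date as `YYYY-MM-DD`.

8505-05-05

ISO week 1 of 8505 is the week containing the first Thursday of 8505.
Week 19, day 2 (Tuesday) lands on 8505-05-05.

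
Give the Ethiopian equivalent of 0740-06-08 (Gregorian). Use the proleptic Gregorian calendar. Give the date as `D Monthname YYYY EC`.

10 Sene 732 EC

Julian Day Number of the source date = 1991498.
Converting JDN 1991498 to the Ethiopian calendar gives 10 Sene 732 EC.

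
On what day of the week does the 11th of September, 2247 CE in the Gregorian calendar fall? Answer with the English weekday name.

Saturday

Since JDN mod 7 = 5 (0 = Monday), the day is Saturday.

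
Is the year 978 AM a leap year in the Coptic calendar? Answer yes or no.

978 mod 4 = 2; in the Coptic calendar a year is leap when year mod 4 = 3, so it is a common year.

no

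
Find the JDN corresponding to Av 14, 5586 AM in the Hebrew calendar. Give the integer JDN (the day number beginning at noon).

2388221

Equivalently 17 August 1826 (Gregorian).
JDN 2299161 is 15 October 1582 CE (Gregorian); the target day is +89060 days from there, so JDN = 2388221.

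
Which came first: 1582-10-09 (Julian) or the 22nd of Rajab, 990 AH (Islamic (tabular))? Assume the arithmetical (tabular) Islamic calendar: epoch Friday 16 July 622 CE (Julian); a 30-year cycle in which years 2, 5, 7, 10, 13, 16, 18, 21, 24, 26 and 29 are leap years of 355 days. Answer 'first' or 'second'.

second

First date → JDN 2299165; second date → JDN 2299107.
JDN 2299107 < JDN 2299165, so the second date is earlier.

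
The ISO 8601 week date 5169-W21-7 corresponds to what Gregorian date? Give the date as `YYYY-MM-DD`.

5169-05-25

ISO week 1 of 5169 is the week containing the first Thursday of 5169.
Week 21, day 7 (Sunday) lands on 5169-05-25.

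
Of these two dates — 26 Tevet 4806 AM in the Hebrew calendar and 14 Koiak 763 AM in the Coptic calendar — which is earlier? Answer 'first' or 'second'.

First date → JDN 2103116; second date → JDN 2103453.
JDN 2103116 < JDN 2103453, so the first date is earlier.

first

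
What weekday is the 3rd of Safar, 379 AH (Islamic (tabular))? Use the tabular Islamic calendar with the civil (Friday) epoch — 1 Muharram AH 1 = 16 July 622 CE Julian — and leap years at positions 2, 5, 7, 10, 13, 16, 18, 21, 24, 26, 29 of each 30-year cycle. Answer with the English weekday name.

Monday

This is JDN 2082423 (18 May 989 Gregorian).
2082423 ≡ 0 (mod 7); counting from Monday = 0 gives Monday.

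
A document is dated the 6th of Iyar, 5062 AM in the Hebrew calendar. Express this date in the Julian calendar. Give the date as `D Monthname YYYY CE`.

5 May 1302 CE

Julian Day Number of the source date = 2196738.
Converting JDN 2196738 to the Julian calendar gives 5 May 1302 CE.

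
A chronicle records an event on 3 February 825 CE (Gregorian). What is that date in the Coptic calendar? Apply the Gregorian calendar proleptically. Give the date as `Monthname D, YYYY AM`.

Both dates share Julian Day Number 2022419; in the Coptic calendar that is 5 Meshir 541 AM.

Meshir 5, 541 AM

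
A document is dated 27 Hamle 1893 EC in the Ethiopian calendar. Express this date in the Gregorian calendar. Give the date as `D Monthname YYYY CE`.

Julian Day Number of the source date = 2415600.
Converting JDN 2415600 to the Gregorian calendar gives 3 August 1901 CE.

3 August 1901 CE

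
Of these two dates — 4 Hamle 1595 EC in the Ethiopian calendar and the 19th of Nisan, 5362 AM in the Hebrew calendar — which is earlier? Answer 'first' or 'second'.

second

Converting both to JDN: 2306732 vs 2306278; the smaller is the second.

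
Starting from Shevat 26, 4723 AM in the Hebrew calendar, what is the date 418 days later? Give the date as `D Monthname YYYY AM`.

29 Adar 4724 AM

Counting 418 days forward from JDN 2072816 reaches JDN 2073234, which is 29 Adar 4724 AM.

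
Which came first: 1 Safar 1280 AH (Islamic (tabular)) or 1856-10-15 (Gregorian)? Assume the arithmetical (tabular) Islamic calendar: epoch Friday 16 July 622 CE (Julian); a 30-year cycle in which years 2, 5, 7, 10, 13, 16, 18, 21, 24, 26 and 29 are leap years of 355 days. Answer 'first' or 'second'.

Converting both to JDN: 2401705 vs 2399238; the smaller is the second.

second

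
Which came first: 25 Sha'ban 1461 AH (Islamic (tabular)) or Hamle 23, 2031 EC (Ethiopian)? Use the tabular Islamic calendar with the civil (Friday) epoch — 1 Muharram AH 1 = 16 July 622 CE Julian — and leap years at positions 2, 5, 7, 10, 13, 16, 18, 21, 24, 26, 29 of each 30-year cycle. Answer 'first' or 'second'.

second

The two dates have Julian Day Numbers 2466046 and 2466000 respectively.
Since 2466000 < 2466046, the second date comes first.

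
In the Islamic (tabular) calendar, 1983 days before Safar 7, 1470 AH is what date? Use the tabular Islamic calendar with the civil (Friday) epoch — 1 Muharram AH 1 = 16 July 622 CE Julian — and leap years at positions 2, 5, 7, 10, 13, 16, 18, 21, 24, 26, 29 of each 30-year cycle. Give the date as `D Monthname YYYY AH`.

4 Rajab 1464 AH

Counting 1983 days back from JDN 2469041 reaches JDN 2467058, which is 4 Rajab 1464 AH.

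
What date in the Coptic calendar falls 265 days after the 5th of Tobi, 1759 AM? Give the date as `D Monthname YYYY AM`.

24 Thout 1760 AM

JDN of the 5th of Tobi, 1759 AM = 2467263.
2467263 + 265 = 2467528.
JDN 2467528 in the Coptic calendar is 24 Thout 1760 AM.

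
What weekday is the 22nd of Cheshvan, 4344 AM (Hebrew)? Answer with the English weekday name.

Saturday

This is JDN 1934315 (15 November 583 Gregorian).
JDN 1934315 mod 7 = 5, and JDN 0 was a Monday, so this is a Saturday.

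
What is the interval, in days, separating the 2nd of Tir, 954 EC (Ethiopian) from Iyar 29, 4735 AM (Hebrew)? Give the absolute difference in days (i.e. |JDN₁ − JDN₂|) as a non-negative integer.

4884

First date → JDN 2072425; second date → JDN 2077309.
The interval is |2072425 − 2077309| = 4884 days.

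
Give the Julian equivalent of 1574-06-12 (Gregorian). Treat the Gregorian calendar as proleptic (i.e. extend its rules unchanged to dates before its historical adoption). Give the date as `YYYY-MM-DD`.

For dates in this range the Gregorian date is 10 days ahead of the Julian.
12 June 1574 Gregorian − 10 days → 2 June 1574 Julian.

1574-06-02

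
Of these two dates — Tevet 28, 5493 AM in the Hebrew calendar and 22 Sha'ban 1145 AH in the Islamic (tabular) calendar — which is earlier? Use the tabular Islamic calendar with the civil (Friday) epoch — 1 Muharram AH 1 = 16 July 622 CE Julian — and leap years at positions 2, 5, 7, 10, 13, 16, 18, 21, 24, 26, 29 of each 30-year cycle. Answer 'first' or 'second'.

Converting both to JDN: 2354040 vs 2354063; the smaller is the first.

first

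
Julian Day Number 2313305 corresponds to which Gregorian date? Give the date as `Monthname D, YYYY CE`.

July 6, 1621 CE

Counting from JDN 2299161 = 15 Oct 1582 gives an offset of 14144 days.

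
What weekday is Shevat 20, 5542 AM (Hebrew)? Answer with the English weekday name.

This is JDN 2371957 (4 February 1782 Gregorian).
JDN 2371957 mod 7 = 0, and JDN 0 was a Monday, so this is a Monday.

Monday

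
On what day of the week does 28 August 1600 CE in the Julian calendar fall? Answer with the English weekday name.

Thursday

Equivalently 7 September 1600 Gregorian, JDN 2305698.
Since JDN mod 7 = 3 (0 = Monday), the day is Thursday.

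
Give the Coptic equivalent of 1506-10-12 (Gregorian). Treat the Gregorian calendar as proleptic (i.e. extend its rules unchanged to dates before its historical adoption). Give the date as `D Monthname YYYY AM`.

5 Paopi 1223 AM

Julian Day Number of the source date = 2271399.
Converting JDN 2271399 to the Coptic calendar gives 5 Paopi 1223 AM.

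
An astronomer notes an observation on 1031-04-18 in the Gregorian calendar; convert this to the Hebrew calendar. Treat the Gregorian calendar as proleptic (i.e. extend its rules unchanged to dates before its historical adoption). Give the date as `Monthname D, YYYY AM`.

Nisan 17, 4791 AM

Julian Day Number of the source date = 2097732.
Converting JDN 2097732 to the Hebrew calendar gives 17 Nisan 4791 AM.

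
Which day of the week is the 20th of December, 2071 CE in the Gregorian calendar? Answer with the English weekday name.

Sunday

2477831 ≡ 6 (mod 7); counting from Monday = 0 gives Sunday.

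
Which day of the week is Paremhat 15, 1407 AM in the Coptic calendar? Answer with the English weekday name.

This is JDN 2338765 (21 March 1691 Gregorian).
Since JDN mod 7 = 2 (0 = Monday), the day is Wednesday.

Wednesday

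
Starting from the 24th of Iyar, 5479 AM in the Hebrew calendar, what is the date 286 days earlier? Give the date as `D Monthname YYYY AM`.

JDN of the 24th of Iyar, 5479 AM = 2349044.
2349044 − 286 = 2348758.
JDN 2348758 in the Hebrew calendar is 3 Av 5478 AM.

3 Av 5478 AM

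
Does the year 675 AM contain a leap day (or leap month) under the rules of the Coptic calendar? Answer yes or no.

675 mod 4 = 3; in the Coptic calendar a year is leap when year mod 4 = 3, so it is a leap year.

yes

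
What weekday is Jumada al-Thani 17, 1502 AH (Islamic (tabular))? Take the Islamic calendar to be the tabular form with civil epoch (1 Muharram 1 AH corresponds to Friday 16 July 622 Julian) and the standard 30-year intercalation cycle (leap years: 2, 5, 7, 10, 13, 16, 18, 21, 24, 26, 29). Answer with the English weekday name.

Equivalently 19 April 2079 Gregorian, JDN 2480508.
JDN 2480508 mod 7 = 2, and JDN 0 was a Monday, so this is a Wednesday.

Wednesday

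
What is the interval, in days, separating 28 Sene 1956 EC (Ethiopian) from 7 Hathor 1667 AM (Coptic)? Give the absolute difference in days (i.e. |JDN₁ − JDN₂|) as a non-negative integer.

4980

JDN of the first date = 2438582.
JDN of the second date = 2433602.
|2433602 − 2438582| = 4980.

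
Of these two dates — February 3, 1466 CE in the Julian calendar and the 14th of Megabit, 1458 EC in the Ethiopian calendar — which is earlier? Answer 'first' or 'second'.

first

The two dates have Julian Day Numbers 2256548 and 2256583 respectively.
Since 2256548 < 2256583, the first date comes first.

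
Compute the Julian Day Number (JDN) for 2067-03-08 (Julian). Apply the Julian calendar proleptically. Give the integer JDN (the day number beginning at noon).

In the Gregorian calendar the same day is 21 March 2067.
JDN 2451545 is 1 January 2000 CE (Gregorian); the target day is +24551 days from there, so JDN = 2476096.

2476096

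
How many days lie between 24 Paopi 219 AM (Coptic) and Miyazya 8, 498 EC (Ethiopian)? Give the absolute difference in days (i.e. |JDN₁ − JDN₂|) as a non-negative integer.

JDN of the first date = 1904707.
JDN of the second date = 1905967.
|1905967 − 1904707| = 1260.

1260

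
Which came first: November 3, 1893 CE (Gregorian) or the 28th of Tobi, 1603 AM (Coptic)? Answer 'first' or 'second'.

First date → JDN 2412771; second date → JDN 2410307.
JDN 2410307 < JDN 2412771, so the second date is earlier.

second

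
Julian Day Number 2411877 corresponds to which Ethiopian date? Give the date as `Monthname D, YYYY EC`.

Ginbot 17, 1883 EC

The Gregorian equivalent of JDN 2411877 is 24 May 1891.
In the Ethiopian calendar that day is Ginbot 17, 1883 EC.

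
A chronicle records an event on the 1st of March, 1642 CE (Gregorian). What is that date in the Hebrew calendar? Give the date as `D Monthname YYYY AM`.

29 Adar I 5402 AM

Both dates share Julian Day Number 2320848; in the Hebrew calendar that is 29 Adar I 5402 AM.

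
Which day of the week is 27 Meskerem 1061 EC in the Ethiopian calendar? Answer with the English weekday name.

Wednesday

This is JDN 2111412 (30 September 1068 Gregorian).
JDN 2111412 mod 7 = 2, and JDN 0 was a Monday, so this is a Wednesday.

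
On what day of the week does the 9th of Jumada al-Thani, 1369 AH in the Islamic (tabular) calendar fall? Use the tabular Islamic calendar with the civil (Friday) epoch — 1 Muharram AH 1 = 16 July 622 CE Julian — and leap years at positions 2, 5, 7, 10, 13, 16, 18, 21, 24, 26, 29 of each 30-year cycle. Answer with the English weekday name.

This is JDN 2433370 (29 March 1950 Gregorian).
Since JDN mod 7 = 2 (0 = Monday), the day is Wednesday.

Wednesday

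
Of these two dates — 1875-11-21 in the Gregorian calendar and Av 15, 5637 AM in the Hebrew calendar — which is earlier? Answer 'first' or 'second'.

Converting both to JDN: 2406214 vs 2406826; the smaller is the first.

first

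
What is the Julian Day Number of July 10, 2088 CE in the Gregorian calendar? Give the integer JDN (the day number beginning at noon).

JDN 2400001 is 17 November 1858 CE (Gregorian), MJD 0; the target day is +83877 days from there, so JDN = 2483878.

2483878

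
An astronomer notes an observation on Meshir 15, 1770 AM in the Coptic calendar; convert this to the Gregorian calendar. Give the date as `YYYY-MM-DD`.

2054-02-22

Both dates share Julian Day Number 2471321; in the Gregorian calendar that is 22 February 2054 CE.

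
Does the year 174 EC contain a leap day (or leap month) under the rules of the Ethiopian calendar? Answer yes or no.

no

174 mod 4 = 2; in the Ethiopian calendar a year is leap when year mod 4 = 3, so it is a common year.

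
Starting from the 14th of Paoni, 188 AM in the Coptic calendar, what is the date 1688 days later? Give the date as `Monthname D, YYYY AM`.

Tobi 26, 193 AM

Counting 1688 days forward from JDN 1893615 reaches JDN 1895303, which is Tobi 26, 193 AM.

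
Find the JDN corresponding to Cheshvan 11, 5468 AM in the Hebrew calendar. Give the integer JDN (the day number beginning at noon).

Equivalently 6 November 1707 (Gregorian).
JDN 2400001 is 17 November 1858 CE (Gregorian), MJD 0; the target day is −55163 days from there, so JDN = 2344838.

2344838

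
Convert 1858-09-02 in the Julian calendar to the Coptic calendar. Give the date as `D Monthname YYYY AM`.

Both dates share Julian Day Number 2399937; in the Coptic calendar that is 5 Thout 1575 AM.

5 Thout 1575 AM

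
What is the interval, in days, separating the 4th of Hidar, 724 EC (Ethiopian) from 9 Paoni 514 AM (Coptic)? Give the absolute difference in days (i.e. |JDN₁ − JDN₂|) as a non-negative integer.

First date → JDN 1988360; second date → JDN 2012681.
The interval is |1988360 − 2012681| = 24321 days.

24321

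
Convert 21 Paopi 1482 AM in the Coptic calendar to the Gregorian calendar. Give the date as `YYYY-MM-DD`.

Julian Day Number of the source date = 2366015.
Converting JDN 2366015 to the Gregorian calendar gives 29 October 1765 CE.

1765-10-29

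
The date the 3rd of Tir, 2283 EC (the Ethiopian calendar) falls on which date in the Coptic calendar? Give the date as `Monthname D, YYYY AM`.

Tobi 3, 2007 AM

Both dates share Julian Day Number 2557843; in the Coptic calendar that is 3 Tobi 2007 AM.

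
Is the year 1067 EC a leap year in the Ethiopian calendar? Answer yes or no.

yes

1067 mod 4 = 3; in the Ethiopian calendar a year is leap when year mod 4 = 3, so it is a leap year.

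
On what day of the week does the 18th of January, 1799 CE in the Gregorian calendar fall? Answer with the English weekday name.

Friday

Since JDN mod 7 = 4 (0 = Monday), the day is Friday.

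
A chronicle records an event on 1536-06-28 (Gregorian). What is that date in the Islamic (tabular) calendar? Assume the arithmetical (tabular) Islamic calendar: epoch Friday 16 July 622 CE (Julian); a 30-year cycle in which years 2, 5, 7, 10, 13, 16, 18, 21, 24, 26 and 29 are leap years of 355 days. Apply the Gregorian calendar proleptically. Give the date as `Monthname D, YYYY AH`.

Dhu al-Hijjah 28, 942 AH

Julian Day Number of the source date = 2282251.
Converting JDN 2282251 to the tabular Islamic calendar gives 28 Dhu al-Hijjah 942 AH.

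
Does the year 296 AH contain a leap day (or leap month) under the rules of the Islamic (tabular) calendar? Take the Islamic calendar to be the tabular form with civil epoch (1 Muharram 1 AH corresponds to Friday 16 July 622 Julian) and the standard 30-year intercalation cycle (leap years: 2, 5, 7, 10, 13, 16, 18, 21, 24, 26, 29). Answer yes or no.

Year 296 AH is year 26 of its 30-year cycle; leap positions are 2, 5, 7, 10, 13, 16, 18, 21, 24, 26, 29, so it is a leap year (355 days).

yes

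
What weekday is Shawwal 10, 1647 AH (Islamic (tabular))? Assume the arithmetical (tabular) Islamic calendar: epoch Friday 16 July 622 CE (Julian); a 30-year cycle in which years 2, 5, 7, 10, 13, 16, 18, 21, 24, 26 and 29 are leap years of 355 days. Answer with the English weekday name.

This is JDN 2532003 (15 April 2220 Gregorian).
Since JDN mod 7 = 5 (0 = Monday), the day is Saturday.

Saturday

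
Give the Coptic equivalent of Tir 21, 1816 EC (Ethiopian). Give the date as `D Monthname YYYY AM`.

The source date corresponds to 29 January 1824 in the Gregorian calendar (JDN 2387290).
That day falls on 21 Tobi 1540 AM in the Coptic calendar.

21 Tobi 1540 AM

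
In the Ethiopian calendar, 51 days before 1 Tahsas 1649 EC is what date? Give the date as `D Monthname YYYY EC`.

The starting date is JDN 2326243; 2326243 − 51 = 2326192.
JDN 2326192 corresponds to 10 Tikimt 1649 EC.

10 Tikimt 1649 EC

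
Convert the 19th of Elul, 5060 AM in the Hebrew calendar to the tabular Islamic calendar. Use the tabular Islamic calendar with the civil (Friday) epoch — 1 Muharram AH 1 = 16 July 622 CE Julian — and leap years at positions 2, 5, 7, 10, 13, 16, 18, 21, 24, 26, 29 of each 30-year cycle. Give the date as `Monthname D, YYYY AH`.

Julian Day Number of the source date = 2196130.
Converting JDN 2196130 to the tabular Islamic calendar gives 18 Dhu al-Hijjah 699 AH.

Dhu al-Hijjah 18, 699 AH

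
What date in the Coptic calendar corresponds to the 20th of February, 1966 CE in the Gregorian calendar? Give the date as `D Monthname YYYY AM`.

Both dates share Julian Day Number 2439177; in the Coptic calendar that is 13 Meshir 1682 AM.

13 Meshir 1682 AM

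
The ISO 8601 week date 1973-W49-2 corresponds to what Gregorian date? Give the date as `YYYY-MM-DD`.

1973-12-04

ISO week 1 of 1973 is the week containing the first Thursday of 1973.
Week 49, day 2 (Tuesday) lands on 1973-12-04.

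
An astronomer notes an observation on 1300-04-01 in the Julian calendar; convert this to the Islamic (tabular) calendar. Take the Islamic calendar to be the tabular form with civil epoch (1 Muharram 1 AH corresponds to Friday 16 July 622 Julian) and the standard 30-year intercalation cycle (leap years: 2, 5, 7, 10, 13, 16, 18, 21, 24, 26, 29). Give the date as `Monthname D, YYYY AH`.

Rajab 10, 699 AH

The source date corresponds to 9 April 1300 in the proleptic Gregorian calendar (JDN 2195974).
That day falls on 10 Rajab 699 AH in the tabular Islamic calendar.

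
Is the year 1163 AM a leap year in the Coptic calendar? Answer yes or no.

1163 mod 4 = 3; in the Coptic calendar a year is leap when year mod 4 = 3, so it is a leap year.

yes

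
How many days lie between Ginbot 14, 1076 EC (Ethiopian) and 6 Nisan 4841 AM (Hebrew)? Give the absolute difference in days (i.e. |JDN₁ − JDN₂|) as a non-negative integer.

JDN of the first date = 2117118.
JDN of the second date = 2115970.
|2115970 − 2117118| = 1148.

1148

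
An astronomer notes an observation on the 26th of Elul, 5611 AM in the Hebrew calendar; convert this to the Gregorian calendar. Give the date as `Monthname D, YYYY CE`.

September 23, 1851 CE

Julian Day Number of the source date = 2397389.
Converting JDN 2397389 to the Gregorian calendar gives 23 September 1851 CE.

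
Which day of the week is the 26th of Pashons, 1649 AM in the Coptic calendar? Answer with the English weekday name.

Saturday

This is JDN 2427227 (3 June 1933 Gregorian).
2427227 ≡ 5 (mod 7); counting from Monday = 0 gives Saturday.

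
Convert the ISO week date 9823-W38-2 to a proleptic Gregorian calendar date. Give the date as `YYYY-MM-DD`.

ISO week 1 of 9823 is the week containing the first Thursday of 9823.
Week 38, day 2 (Tuesday) lands on 9823-09-16.

9823-09-16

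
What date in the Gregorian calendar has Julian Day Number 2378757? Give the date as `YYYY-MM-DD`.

1800-09-18

JDN 2451545 is 1 Jan 2000; 2378757 is −72788 days from there.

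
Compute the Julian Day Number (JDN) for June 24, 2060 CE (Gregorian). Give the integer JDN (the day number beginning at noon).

2473635

JDN 2400001 is 17 November 1858 CE (Gregorian), MJD 0; the target day is +73634 days from there, so JDN = 2473635.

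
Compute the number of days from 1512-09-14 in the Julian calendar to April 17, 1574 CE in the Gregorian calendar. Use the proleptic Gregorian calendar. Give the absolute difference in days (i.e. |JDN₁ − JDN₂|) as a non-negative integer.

22485

First date → JDN 2273573; second date → JDN 2296058.
The interval is |2273573 − 2296058| = 22485 days.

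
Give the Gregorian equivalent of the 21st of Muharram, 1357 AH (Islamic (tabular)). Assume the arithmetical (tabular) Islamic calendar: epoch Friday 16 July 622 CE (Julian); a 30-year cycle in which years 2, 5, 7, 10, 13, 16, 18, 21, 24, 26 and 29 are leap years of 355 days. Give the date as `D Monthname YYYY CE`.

Julian Day Number of the source date = 2428981.
Converting JDN 2428981 to the Gregorian calendar gives 23 March 1938 CE.

23 March 1938 CE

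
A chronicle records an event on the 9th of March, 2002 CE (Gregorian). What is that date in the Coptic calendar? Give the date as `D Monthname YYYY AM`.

30 Meshir 1718 AM

Both dates share Julian Day Number 2452343; in the Coptic calendar that is 30 Meshir 1718 AM.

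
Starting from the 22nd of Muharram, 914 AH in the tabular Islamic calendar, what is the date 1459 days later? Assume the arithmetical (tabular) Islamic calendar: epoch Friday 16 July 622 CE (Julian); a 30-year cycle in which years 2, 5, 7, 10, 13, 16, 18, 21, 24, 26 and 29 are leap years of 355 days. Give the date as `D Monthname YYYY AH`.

The starting date is JDN 2271998; 2271998 + 1459 = 2273457.
JDN 2273457 corresponds to 5 Rabi' al-Awwal 918 AH.

5 Rabi' al-Awwal 918 AH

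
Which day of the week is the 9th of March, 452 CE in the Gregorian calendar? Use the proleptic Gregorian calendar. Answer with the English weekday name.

JDN 1886218 mod 7 = 5, and JDN 0 was a Monday, so this is a Saturday.

Saturday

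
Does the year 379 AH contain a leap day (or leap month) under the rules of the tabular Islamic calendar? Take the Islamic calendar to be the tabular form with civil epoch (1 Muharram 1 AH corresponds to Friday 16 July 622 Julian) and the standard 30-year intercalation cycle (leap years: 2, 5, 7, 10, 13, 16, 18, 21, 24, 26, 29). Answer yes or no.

no

Year 379 AH is year 19 of its 30-year cycle; leap positions are 2, 5, 7, 10, 13, 16, 18, 21, 24, 26, 29, so it is a common year (354 days).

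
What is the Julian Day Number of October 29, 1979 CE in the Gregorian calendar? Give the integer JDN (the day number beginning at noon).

2444176

JDN 2299161 is 15 October 1582 CE (Gregorian); the target day is +145015 days from there, so JDN = 2444176.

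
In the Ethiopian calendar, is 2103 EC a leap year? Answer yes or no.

2103 mod 4 = 3; in the Ethiopian calendar a year is leap when year mod 4 = 3, so it is a leap year.

yes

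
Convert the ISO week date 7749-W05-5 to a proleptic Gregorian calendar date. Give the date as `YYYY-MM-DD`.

ISO week 1 of 7749 is the week containing the first Thursday of 7749.
Week 5, day 5 (Friday) lands on 7749-01-31.

7749-01-31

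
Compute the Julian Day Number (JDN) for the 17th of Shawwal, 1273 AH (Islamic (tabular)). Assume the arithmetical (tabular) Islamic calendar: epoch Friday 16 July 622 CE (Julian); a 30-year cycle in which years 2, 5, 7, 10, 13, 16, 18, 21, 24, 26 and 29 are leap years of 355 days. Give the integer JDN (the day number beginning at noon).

In the Gregorian calendar the same day is 10 June 1857.
JDN 2451545 is 1 January 2000 CE (Gregorian); the target day is −52069 days from there, so JDN = 2399476.

2399476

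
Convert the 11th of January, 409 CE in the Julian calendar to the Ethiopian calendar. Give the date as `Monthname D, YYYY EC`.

Both dates share Julian Day Number 1870456; in the Ethiopian calendar that is 16 Tir 401 EC.

Tir 16, 401 EC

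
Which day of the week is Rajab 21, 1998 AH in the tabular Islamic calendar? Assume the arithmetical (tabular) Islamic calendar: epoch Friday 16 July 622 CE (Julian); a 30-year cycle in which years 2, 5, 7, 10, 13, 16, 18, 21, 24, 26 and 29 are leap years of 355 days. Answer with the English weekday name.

Thursday

Equivalently 14 August 2560 Gregorian, JDN 2656307.
Since JDN mod 7 = 3 (0 = Monday), the day is Thursday.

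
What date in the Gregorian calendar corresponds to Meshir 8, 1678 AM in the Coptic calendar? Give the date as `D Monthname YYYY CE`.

Both dates share Julian Day Number 2437711; in the Gregorian calendar that is 15 February 1962 CE.

15 February 1962 CE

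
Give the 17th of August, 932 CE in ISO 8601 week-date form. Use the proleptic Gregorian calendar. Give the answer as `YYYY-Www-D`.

0932-W33-7

The weekday is Sunday (ISO weekday 7).
That Sunday belongs to ISO week 33 of ISO year 932.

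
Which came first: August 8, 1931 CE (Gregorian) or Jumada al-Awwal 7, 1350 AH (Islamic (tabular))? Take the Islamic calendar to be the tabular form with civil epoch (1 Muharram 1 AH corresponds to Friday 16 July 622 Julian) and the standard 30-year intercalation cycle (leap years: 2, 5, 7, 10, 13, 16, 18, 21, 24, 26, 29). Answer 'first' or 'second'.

First date → JDN 2426562; second date → JDN 2426605.
JDN 2426562 < JDN 2426605, so the first date is earlier.

first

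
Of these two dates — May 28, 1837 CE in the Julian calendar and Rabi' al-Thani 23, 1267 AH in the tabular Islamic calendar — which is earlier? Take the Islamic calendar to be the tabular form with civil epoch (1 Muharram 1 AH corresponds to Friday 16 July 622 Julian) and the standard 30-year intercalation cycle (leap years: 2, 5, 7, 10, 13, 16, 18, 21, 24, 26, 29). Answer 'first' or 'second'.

The two dates have Julian Day Numbers 2392170 and 2397179 respectively.
Since 2392170 < 2397179, the first date comes first.

first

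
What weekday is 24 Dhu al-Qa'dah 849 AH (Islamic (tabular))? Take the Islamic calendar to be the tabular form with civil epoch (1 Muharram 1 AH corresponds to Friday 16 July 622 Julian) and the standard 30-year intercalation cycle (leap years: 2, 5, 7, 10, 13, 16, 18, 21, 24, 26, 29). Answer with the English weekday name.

Equivalently 2 March 1446 Gregorian, JDN 2249261.
2249261 ≡ 0 (mod 7); counting from Monday = 0 gives Monday.

Monday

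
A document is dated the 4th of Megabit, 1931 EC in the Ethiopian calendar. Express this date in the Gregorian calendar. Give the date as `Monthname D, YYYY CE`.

Both dates share Julian Day Number 2429336; in the Gregorian calendar that is 13 March 1939 CE.

March 13, 1939 CE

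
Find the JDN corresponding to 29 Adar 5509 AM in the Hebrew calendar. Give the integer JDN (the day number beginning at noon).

In the Gregorian calendar the same day is 19 March 1749.
JDN 2400001 is 17 November 1858 CE (Gregorian), MJD 0; the target day is −40054 days from there, so JDN = 2359947.

2359947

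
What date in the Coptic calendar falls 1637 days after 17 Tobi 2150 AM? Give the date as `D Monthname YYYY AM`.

13 Epip 2154 AM

Counting 1637 days forward from JDN 2610088 reaches JDN 2611725, which is 13 Epip 2154 AM.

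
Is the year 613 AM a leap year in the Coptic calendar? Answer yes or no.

613 mod 4 = 1; in the Coptic calendar a year is leap when year mod 4 = 3, so it is a common year.

no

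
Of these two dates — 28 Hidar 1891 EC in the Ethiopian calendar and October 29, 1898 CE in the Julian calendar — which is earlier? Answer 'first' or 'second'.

The two dates have Julian Day Numbers 2414630 and 2414604 respectively.
Since 2414604 < 2414630, the second date comes first.

second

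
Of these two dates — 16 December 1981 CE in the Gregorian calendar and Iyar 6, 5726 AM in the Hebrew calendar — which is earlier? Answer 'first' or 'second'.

second

First date → JDN 2444955; second date → JDN 2439242.
JDN 2439242 < JDN 2444955, so the second date is earlier.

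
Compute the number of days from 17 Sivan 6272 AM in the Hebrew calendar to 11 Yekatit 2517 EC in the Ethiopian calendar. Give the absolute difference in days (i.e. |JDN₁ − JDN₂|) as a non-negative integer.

JDN of the first date = 2638702.
JDN of the second date = 2643350.
|2643350 − 2638702| = 4648.

4648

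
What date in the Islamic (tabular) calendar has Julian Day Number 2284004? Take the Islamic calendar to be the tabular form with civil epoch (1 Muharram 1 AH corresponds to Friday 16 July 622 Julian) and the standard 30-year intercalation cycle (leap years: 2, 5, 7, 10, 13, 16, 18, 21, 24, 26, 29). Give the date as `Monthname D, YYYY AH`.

The proleptic Gregorian equivalent of JDN 2284004 is 16 April 1541.
In the tabular Islamic calendar that day is Dhu al-Hijjah 9, 947 AH.

Dhu al-Hijjah 9, 947 AH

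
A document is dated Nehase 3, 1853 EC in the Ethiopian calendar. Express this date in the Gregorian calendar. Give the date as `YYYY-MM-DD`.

Both dates share Julian Day Number 2400996; in the Gregorian calendar that is 8 August 1861 CE.

1861-08-08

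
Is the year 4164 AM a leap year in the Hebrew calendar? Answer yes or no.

yes

Hebrew year 4164 is year 3 of its 19-year Metonic cycle; leap years are at positions 3, 6, 8, 11, 14, 17, 19, so it is a leap year (13 months).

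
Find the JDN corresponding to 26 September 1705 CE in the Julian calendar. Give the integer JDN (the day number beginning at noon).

2344078

In the Gregorian calendar the same day is 7 October 1705.
JDN 2400001 is 17 November 1858 CE (Gregorian), MJD 0; the target day is −55923 days from there, so JDN = 2344078.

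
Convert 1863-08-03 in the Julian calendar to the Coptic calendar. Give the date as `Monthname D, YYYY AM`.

The source date corresponds to 15 August 1863 in the Gregorian calendar (JDN 2401733).
That day falls on 10 Mesori 1579 AM in the Coptic calendar.

Mesori 10, 1579 AM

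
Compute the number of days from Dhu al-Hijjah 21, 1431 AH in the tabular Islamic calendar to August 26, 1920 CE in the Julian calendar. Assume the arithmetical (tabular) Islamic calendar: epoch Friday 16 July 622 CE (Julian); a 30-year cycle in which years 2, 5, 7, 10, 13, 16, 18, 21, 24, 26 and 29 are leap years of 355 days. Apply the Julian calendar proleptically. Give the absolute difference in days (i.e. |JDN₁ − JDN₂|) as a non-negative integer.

32953

JDN of the first date = 2455529.
JDN of the second date = 2422576.
|2422576 − 2455529| = 32953.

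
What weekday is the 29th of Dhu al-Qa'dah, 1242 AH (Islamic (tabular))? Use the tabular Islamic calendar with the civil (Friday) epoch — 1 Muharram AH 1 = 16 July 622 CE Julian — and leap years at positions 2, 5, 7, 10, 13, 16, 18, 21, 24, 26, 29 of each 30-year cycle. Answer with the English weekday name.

In the Gregorian calendar this is 24 June 1827 (JDN 2388532).
Since JDN mod 7 = 6 (0 = Monday), the day is Sunday.

Sunday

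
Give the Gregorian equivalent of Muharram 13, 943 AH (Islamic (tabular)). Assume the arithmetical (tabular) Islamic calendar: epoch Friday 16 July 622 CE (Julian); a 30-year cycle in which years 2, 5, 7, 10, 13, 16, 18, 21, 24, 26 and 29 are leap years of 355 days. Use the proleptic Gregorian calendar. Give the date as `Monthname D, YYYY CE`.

Both dates share Julian Day Number 2282265; in the Gregorian calendar that is 12 July 1536 CE.

July 12, 1536 CE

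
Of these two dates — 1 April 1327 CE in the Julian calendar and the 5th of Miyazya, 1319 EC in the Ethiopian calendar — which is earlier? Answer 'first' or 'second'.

First date → JDN 2205835; second date → JDN 2205834.
JDN 2205834 < JDN 2205835, so the second date is earlier.

second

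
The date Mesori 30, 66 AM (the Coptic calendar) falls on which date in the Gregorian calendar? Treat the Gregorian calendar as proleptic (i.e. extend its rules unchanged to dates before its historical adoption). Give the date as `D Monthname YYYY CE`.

24 August 350 CE

Julian Day Number of the source date = 1849130.
Converting JDN 1849130 to the Gregorian calendar gives 24 August 350 CE.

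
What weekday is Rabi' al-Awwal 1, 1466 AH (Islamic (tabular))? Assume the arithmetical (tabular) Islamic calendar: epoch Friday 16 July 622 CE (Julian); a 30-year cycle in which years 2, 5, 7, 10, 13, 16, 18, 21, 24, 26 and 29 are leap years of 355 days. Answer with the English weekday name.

In the Gregorian calendar this is 31 January 2044 (JDN 2467646).
Since JDN mod 7 = 6 (0 = Monday), the day is Sunday.

Sunday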